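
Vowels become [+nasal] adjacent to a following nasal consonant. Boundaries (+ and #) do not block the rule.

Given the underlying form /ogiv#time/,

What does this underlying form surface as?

[ogiv#tĩme]

/i/ before nasal /m/ → [ĩ]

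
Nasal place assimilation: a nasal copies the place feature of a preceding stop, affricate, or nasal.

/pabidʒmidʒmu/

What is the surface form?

/m/ after /dʒ/ (palatal) → [ɲ]
/m/ after /dʒ/ (palatal) → [ɲ]

[pabidʒɲidʒɲu]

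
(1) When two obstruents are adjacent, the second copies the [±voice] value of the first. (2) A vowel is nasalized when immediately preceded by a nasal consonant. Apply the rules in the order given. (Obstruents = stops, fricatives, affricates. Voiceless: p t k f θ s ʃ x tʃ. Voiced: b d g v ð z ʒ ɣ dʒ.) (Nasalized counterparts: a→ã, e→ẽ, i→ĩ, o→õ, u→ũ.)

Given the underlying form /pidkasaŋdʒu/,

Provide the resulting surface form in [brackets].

Rule 1: /k/ after /d/ (voiced) → [g]
After rule 1: pidgasaŋdʒu
Rule 2: no segment meets the rule's conditions; no change.

[pidgasaŋdʒu]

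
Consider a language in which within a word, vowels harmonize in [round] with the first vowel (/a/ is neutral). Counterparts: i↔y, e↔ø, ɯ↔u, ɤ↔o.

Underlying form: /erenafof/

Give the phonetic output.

[erenafɤf]

/o/ harmonizes with /e/ ([-round]) → [ɤ]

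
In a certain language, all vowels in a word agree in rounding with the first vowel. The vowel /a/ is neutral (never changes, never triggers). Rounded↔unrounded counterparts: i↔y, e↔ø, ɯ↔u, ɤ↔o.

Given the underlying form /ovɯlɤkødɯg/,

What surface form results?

[ovulokødug]

/ɯ/ harmonizes with /o/ ([+round]) → [u]
/ɤ/ harmonizes with /o/ ([+round]) → [o]
/ɯ/ harmonizes with /o/ ([+round]) → [u]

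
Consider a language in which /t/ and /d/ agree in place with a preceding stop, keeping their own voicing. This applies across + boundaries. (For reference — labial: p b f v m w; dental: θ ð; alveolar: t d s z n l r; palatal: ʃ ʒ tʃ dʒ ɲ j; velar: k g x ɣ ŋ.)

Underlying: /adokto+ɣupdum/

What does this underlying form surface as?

/t/ after /k/ (velar) → [k]
/d/ after /p/ (labial) → [b]

[adokko+ɣupbum]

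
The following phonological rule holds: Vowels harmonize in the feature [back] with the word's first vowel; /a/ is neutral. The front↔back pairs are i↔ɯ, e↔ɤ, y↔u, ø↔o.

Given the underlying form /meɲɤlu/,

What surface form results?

/ɤ/ harmonizes with /e/ ([-back]) → [e]
/u/ harmonizes with /e/ ([-back]) → [y]

[meɲely]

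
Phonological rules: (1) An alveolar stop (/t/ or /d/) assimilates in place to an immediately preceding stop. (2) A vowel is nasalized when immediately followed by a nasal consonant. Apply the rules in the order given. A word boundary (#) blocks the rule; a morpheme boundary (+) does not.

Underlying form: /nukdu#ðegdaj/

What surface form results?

Rule 1: /d/ after /k/ (velar) → [g]
Rule 1: /d/ after /g/ (velar) → [g]
After rule 1: nukgu#ðeggaj
Rule 2: no segment meets the rule's conditions; no change.

[nukgu#ðeggaj]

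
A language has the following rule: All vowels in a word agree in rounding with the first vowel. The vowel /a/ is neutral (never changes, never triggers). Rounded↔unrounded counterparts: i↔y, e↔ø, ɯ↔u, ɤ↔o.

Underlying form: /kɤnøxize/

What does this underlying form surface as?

/ø/ harmonizes with /ɤ/ ([-round]) → [e]

[kɤnexize]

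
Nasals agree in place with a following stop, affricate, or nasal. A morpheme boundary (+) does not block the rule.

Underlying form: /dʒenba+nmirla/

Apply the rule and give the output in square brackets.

[dʒemba+mmirla]

/n/ before /b/ (labial) → [m]
/n/ before /m/ (labial) → [m]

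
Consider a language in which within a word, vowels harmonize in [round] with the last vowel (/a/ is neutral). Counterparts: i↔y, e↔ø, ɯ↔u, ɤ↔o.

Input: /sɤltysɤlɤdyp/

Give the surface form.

[soltysolodyp]

/ɤ/ harmonizes with /y/ ([+round]) → [o]
/ɤ/ harmonizes with /y/ ([+round]) → [o]
/ɤ/ harmonizes with /y/ ([+round]) → [o]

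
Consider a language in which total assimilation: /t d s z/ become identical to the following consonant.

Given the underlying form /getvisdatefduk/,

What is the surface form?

[gevviddatefduk]

/t/ before /v/ → [v] (total assimilation)
/s/ before /d/ → [d] (total assimilation)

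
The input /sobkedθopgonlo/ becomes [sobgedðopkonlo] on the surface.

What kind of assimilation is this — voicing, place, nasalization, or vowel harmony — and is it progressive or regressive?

/k/→[g] /θ/→[ð] /g/→[k].
Each target copies a feature from the preceding segment, so the direction is progressive.

voicing assimilation, progressive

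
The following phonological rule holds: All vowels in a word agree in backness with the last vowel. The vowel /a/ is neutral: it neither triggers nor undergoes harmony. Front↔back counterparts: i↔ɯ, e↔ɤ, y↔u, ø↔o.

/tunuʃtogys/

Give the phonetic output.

/u/ harmonizes with /y/ ([-back]) → [y]
/u/ harmonizes with /y/ ([-back]) → [y]
/o/ harmonizes with /y/ ([-back]) → [ø]

[tynyʃtøgys]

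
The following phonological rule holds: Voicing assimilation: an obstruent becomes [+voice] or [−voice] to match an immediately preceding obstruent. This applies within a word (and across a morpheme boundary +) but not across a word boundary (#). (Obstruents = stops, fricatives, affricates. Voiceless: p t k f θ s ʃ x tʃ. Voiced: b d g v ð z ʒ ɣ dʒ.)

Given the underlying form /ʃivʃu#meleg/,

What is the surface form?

/ʃ/ after /v/ (voiced) → [ʒ]

[ʃivʒu#meleg]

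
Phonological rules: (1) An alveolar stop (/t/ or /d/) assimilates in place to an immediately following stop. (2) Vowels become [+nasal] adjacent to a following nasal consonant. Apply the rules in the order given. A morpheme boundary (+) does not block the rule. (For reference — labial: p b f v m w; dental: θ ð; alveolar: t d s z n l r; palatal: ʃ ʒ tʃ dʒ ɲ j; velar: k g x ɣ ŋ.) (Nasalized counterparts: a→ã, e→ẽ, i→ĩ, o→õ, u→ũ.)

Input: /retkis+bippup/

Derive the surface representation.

[rekkis+bippup]

Rule 1: /t/ before /k/ (velar) → [k]
After rule 1: rekkis+bippup
Rule 2: no segment meets the rule's conditions; no change.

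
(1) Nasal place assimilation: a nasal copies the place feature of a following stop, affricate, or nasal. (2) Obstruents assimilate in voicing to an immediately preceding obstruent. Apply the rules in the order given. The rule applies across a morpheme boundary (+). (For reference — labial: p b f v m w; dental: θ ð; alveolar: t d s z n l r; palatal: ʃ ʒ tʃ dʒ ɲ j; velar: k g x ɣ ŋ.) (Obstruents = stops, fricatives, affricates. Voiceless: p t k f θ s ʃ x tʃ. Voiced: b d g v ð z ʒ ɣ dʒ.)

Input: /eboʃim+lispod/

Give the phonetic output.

[eboʃim+lispod]

Rule 1: no segment meets the rule's conditions; no change.
After rule 1: eboʃim+lispod
Rule 2: no segment meets the rule's conditions; no change.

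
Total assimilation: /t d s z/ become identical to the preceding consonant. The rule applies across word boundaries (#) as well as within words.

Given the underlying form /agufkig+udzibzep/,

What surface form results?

/z/ after /d/ → [d] (total assimilation)
/z/ after /b/ → [b] (total assimilation)

[agufkig+uddibbep]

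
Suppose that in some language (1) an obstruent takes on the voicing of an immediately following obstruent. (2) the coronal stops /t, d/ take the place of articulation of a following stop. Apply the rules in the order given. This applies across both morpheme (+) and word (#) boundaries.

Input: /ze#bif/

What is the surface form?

[ze#bif]

Rule 1: no segment meets the rule's conditions; no change.
After rule 1: ze#bif
Rule 2: no segment meets the rule's conditions; no change.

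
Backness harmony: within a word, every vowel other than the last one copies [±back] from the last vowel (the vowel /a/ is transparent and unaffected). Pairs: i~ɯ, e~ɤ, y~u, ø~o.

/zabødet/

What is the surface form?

[zabødet]

no segment meets the rule's conditions; no change.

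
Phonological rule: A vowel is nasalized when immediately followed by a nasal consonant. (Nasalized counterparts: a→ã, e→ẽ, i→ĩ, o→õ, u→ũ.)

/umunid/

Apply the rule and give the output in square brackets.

[ũmũnid]

/u/ before nasal /m/ → [ũ]
/u/ before nasal /n/ → [ũ]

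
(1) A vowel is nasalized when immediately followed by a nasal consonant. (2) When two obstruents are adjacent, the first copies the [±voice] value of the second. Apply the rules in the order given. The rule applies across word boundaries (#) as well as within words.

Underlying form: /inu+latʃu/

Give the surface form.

[ĩnu+latʃu]

Rule 1: /i/ before nasal /n/ → [ĩ]
After rule 1: ĩnu+latʃu
Rule 2: no segment meets the rule's conditions; no change.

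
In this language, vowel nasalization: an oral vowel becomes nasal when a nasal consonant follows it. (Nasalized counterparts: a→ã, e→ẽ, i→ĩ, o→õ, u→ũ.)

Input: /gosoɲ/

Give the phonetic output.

[gosõɲ]

/o/ before nasal /ɲ/ → [õ]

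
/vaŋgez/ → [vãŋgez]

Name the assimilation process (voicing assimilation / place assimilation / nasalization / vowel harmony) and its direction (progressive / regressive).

nasalization, regressive

/a/→[ã].
Each target copies a feature from the following segment, so the direction is regressive.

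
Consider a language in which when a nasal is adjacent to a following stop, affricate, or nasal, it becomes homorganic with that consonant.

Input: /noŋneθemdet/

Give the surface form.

[nonneθendet]

/ŋ/ before /n/ (alveolar) → [n]
/m/ before /d/ (alveolar) → [n]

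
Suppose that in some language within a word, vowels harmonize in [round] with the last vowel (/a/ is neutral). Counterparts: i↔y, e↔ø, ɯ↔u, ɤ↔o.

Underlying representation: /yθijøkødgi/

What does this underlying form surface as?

/y/ harmonizes with /i/ ([-round]) → [i]
/ø/ harmonizes with /i/ ([-round]) → [e]
/ø/ harmonizes with /i/ ([-round]) → [e]

[iθijekedgi]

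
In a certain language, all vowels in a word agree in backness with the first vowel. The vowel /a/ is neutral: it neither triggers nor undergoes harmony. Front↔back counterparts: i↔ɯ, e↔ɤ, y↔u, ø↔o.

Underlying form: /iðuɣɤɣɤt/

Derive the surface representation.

[iðyɣeɣet]

/u/ harmonizes with /i/ ([-back]) → [y]
/ɤ/ harmonizes with /i/ ([-back]) → [e]
/ɤ/ harmonizes with /i/ ([-back]) → [e]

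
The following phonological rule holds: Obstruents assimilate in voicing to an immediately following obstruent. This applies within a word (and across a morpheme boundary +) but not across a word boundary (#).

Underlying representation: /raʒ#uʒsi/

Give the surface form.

[raʒ#uʃsi]

/ʒ/ before /s/ (voiceless) → [ʃ]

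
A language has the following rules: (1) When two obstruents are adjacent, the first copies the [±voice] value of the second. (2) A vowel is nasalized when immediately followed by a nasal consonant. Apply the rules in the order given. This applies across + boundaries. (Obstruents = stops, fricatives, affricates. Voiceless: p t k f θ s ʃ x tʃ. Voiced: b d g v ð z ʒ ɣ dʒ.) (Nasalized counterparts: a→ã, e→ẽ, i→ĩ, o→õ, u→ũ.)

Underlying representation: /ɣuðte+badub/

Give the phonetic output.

[ɣuθte+badub]

Rule 1: /ð/ before /t/ (voiceless) → [θ]
After rule 1: ɣuθte+badub
Rule 2: no segment meets the rule's conditions; no change.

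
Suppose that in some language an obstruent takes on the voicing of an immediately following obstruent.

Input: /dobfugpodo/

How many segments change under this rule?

/b/ before /f/ (voiceless) → [p]
/g/ before /p/ (voiceless) → [k]
2 segments change.

2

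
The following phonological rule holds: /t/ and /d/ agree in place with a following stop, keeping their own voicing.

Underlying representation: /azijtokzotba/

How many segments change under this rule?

/t/ before /b/ (labial) → [p]
1 segment changes.

1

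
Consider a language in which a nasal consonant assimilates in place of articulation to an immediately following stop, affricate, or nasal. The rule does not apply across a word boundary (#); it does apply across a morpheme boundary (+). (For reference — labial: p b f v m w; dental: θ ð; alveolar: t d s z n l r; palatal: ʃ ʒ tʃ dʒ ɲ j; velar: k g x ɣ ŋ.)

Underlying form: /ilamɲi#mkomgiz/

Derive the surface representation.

/m/ before /ɲ/ (palatal) → [ɲ]
/m/ before /k/ (velar) → [ŋ]
/m/ before /g/ (velar) → [ŋ]

[ilaɲɲi#ŋkoŋgiz]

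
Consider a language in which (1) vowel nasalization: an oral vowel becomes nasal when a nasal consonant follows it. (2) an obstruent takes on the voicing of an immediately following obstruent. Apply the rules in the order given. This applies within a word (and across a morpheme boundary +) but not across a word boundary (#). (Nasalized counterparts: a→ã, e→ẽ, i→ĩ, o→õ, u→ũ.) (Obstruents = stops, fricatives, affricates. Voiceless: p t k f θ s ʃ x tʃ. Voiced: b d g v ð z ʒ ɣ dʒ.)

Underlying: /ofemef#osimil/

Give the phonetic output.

Rule 1: /e/ before nasal /m/ → [ẽ]
Rule 1: /i/ before nasal /m/ → [ĩ]
After rule 1: ofẽmef#osĩmil
Rule 2: no segment meets the rule's conditions; no change.

[ofẽmef#osĩmil]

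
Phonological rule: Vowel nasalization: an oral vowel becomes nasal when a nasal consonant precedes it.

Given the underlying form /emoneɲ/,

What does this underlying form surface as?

[emõnẽɲ]

/o/ after nasal /m/ → [õ]
/e/ after nasal /n/ → [ẽ]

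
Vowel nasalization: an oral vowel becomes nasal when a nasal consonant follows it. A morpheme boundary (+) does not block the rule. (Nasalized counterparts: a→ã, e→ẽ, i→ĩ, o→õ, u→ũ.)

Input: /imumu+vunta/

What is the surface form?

[ĩmũmu+vũnta]

/i/ before nasal /m/ → [ĩ]
/u/ before nasal /m/ → [ũ]
/u/ before nasal /n/ → [ũ]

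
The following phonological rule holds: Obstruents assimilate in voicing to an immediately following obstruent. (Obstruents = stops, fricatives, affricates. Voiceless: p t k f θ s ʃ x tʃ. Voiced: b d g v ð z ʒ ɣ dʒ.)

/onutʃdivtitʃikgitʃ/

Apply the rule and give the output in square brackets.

/tʃ/ before /d/ (voiced) → [dʒ]
/v/ before /t/ (voiceless) → [f]
/k/ before /g/ (voiced) → [g]

[onudʒdiftitʃiggitʃ]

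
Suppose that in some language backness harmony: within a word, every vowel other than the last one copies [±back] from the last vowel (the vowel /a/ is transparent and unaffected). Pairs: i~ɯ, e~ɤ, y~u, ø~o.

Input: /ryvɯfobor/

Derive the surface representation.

/y/ harmonizes with /o/ ([+back]) → [u]

[ruvɯfobor]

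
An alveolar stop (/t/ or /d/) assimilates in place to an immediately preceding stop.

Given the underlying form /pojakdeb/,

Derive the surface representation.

/d/ after /k/ (velar) → [g]

[pojakgeb]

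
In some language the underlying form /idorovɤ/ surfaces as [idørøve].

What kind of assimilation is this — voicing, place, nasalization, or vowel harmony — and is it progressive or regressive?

/o/→[ø] /o/→[ø] /ɤ/→[e].
Vowels agree with the first vowel, so the harmony is progressive.

vowel harmony, progressive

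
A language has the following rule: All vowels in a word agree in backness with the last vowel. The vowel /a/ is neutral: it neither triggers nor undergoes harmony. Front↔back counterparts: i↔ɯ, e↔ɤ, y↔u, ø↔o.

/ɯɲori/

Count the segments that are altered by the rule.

/ɯ/ harmonizes with /i/ ([-back]) → [i]
/o/ harmonizes with /i/ ([-back]) → [ø]
2 segments change.

2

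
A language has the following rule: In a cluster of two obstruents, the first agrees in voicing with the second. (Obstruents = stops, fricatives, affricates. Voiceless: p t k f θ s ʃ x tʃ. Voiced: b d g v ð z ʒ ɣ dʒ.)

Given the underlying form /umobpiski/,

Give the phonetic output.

[umoppiski]

/b/ before /p/ (voiceless) → [p]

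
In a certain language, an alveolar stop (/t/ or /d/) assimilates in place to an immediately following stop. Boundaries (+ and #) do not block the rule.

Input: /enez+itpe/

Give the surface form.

[enez+ippe]

/t/ before /p/ (labial) → [p]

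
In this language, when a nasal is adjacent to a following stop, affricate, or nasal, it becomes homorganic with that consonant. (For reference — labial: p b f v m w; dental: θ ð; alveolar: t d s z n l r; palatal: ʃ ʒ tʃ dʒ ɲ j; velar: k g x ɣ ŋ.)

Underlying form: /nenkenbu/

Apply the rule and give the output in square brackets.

[neŋkembu]

/n/ before /k/ (velar) → [ŋ]
/n/ before /b/ (labial) → [m]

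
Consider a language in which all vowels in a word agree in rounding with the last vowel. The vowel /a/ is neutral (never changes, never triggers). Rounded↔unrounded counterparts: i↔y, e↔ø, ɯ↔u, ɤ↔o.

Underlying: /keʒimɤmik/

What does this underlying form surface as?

[keʒimɤmik]

no segment meets the rule's conditions; no change.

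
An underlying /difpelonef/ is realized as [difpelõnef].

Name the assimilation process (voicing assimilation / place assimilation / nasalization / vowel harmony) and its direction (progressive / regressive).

nasalization, regressive

/o/→[õ].
Each target copies a feature from the following segment, so the direction is regressive.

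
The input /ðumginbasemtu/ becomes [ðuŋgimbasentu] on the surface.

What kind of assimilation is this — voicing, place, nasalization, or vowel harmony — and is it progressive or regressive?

/m/→[ŋ] /n/→[m] /m/→[n].
Each target copies a feature from the following segment, so the direction is regressive.

place assimilation, regressive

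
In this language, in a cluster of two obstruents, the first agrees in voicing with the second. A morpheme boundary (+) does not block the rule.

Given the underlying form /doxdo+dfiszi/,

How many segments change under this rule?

/x/ before /d/ (voiced) → [ɣ]
/d/ before /f/ (voiceless) → [t]
/s/ before /z/ (voiced) → [z]
3 segments change.

3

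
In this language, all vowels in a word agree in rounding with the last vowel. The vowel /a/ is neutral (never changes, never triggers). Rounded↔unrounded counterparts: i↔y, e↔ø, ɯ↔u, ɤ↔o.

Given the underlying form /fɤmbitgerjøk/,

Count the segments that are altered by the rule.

/ɤ/ harmonizes with /ø/ ([+round]) → [o]
/i/ harmonizes with /ø/ ([+round]) → [y]
/e/ harmonizes with /ø/ ([+round]) → [ø]
3 segments change.

3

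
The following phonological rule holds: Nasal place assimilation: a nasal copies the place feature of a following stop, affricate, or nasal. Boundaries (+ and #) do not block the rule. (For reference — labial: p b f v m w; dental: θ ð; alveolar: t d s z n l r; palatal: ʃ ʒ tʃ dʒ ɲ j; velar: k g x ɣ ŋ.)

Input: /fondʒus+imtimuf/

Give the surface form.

[foɲdʒus+intimuf]

/n/ before /dʒ/ (palatal) → [ɲ]
/m/ before /t/ (alveolar) → [n]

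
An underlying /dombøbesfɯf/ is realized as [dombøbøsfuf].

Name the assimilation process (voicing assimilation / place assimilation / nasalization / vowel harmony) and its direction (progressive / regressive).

/e/→[ø] /ɯ/→[u].
Vowels agree with the first vowel, so the harmony is progressive.

vowel harmony, progressive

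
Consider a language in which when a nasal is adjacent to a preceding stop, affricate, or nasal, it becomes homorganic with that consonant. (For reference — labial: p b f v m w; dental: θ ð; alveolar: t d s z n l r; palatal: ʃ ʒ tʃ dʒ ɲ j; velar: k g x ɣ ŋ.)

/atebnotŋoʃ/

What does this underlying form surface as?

[atebmotnoʃ]

/n/ after /b/ (labial) → [m]
/ŋ/ after /t/ (alveolar) → [n]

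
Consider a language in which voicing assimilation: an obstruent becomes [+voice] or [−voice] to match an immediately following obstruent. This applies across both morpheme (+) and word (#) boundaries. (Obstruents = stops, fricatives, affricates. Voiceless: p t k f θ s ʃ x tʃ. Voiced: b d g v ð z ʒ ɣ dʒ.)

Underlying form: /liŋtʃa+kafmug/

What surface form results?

no segment meets the rule's conditions; no change.

[liŋtʃa+kafmug]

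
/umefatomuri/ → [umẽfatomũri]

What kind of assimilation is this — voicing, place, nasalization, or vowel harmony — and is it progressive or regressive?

/e/→[ẽ] /u/→[ũ].
Each target copies a feature from the preceding segment, so the direction is progressive.

nasalization, progressive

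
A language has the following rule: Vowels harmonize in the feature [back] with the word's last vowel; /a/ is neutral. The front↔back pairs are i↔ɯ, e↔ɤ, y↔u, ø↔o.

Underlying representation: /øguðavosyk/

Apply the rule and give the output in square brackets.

/u/ harmonizes with /y/ ([-back]) → [y]
/o/ harmonizes with /y/ ([-back]) → [ø]

[øgyðavøsyk]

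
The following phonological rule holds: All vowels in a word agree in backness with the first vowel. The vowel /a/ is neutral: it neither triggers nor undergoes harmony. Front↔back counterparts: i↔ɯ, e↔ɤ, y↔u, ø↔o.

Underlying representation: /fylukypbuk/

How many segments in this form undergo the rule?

/u/ harmonizes with /y/ ([-back]) → [y]
/u/ harmonizes with /y/ ([-back]) → [y]
2 segments change.

2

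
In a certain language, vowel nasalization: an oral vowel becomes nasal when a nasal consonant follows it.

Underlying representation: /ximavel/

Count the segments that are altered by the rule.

/i/ before nasal /m/ → [ĩ]
1 segment changes.

1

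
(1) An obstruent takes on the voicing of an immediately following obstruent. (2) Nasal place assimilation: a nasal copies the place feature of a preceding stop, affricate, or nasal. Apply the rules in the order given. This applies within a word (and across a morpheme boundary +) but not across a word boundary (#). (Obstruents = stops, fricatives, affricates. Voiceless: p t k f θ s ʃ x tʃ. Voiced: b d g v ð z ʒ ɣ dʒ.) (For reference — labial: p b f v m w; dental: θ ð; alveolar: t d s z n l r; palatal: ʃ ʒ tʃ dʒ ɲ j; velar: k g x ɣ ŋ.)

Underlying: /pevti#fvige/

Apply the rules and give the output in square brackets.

Rule 1: /v/ before /t/ (voiceless) → [f]
Rule 1: /f/ before /v/ (voiced) → [v]
After rule 1: pefti#vvige
Rule 2: no segment meets the rule's conditions; no change.

[pefti#vvige]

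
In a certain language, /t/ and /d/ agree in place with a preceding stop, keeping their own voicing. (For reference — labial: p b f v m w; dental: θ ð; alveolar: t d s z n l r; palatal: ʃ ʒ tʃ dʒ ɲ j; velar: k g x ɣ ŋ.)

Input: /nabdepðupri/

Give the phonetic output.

[nabbepðupri]

/d/ after /b/ (labial) → [b]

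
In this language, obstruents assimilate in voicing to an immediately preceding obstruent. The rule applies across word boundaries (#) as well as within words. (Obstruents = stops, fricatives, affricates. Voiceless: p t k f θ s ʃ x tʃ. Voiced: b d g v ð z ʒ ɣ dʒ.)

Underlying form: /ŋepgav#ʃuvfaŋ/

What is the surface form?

/g/ after /p/ (voiceless) → [k]
/ʃ/ after /v/ (voiced) → [ʒ]
/f/ after /v/ (voiced) → [v]

[ŋepkav#ʒuvvaŋ]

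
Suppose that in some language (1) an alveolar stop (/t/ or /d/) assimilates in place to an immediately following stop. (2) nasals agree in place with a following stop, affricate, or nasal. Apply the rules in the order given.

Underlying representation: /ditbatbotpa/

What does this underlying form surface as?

Rule 1: /t/ before /b/ (labial) → [p]
Rule 1: /t/ before /b/ (labial) → [p]
Rule 1: /t/ before /p/ (labial) → [p]
After rule 1: dipbapboppa
Rule 2: no segment meets the rule's conditions; no change.

[dipbapboppa]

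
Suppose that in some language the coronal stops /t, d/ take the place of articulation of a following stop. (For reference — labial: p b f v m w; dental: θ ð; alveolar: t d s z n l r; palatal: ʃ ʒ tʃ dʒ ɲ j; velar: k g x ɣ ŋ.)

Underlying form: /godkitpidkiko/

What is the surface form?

/d/ before /k/ (velar) → [g]
/t/ before /p/ (labial) → [p]
/d/ before /k/ (velar) → [g]

[gogkippigkiko]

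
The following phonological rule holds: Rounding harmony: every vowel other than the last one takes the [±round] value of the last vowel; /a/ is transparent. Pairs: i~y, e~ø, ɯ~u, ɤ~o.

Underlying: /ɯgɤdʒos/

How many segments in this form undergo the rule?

2

/ɯ/ harmonizes with /o/ ([+round]) → [u]
/ɤ/ harmonizes with /o/ ([+round]) → [o]
2 segments change.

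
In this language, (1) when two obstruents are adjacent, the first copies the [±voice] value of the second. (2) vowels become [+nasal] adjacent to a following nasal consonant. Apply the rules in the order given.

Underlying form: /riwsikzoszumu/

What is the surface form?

[riwsigzozzũmu]

Rule 1: /k/ before /z/ (voiced) → [g]
Rule 1: /s/ before /z/ (voiced) → [z]
After rule 1: riwsigzozzumu
Rule 2: /u/ before nasal /m/ → [ũ]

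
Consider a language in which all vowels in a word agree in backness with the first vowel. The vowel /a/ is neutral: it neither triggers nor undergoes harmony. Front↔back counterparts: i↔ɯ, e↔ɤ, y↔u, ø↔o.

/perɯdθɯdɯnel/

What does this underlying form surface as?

[peridθidinel]

/ɯ/ harmonizes with /e/ ([-back]) → [i]
/ɯ/ harmonizes with /e/ ([-back]) → [i]
/ɯ/ harmonizes with /e/ ([-back]) → [i]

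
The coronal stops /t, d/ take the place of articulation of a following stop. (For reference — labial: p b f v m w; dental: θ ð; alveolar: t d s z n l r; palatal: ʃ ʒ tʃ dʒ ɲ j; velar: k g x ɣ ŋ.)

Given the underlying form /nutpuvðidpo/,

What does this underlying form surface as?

/t/ before /p/ (labial) → [p]
/d/ before /p/ (labial) → [b]

[nuppuvðibpo]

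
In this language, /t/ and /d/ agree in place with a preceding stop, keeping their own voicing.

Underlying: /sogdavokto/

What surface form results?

/d/ after /g/ (velar) → [g]
/t/ after /k/ (velar) → [k]

[soggavokko]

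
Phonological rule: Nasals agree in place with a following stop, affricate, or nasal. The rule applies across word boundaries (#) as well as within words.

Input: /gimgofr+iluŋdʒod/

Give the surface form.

/m/ before /g/ (velar) → [ŋ]
/ŋ/ before /dʒ/ (palatal) → [ɲ]

[giŋgofr+iluɲdʒod]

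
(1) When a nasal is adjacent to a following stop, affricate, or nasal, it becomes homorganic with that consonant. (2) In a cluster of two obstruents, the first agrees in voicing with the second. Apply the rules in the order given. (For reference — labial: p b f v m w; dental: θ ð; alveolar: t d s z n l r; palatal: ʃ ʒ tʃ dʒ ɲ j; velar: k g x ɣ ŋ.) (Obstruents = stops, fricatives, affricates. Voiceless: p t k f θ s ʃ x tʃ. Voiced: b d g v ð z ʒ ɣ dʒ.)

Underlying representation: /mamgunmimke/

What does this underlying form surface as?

Rule 1: /m/ before /g/ (velar) → [ŋ]
Rule 1: /n/ before /m/ (labial) → [m]
Rule 1: /m/ before /k/ (velar) → [ŋ]
After rule 1: maŋgummiŋke
Rule 2: no segment meets the rule's conditions; no change.

[maŋgummiŋke]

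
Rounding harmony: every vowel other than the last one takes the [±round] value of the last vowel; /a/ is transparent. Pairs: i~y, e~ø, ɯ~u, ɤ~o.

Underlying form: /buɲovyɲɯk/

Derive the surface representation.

/u/ harmonizes with /ɯ/ ([-round]) → [ɯ]
/o/ harmonizes with /ɯ/ ([-round]) → [ɤ]
/y/ harmonizes with /ɯ/ ([-round]) → [i]

[bɯɲɤviɲɯk]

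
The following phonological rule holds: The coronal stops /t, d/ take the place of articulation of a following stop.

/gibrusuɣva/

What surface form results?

no segment meets the rule's conditions; no change.

[gibrusuɣva]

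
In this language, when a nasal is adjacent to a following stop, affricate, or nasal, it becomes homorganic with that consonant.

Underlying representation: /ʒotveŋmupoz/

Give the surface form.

/ŋ/ before /m/ (labial) → [m]

[ʒotvemmupoz]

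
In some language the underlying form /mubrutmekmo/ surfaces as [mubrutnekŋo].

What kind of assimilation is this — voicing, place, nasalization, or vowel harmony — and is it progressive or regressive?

/m/→[n] /m/→[ŋ].
Each target copies a feature from the preceding segment, so the direction is progressive.

place assimilation, progressive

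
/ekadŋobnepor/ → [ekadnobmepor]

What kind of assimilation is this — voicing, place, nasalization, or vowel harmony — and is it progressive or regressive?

place assimilation, progressive

/ŋ/→[n] /n/→[m].
Each target copies a feature from the preceding segment, so the direction is progressive.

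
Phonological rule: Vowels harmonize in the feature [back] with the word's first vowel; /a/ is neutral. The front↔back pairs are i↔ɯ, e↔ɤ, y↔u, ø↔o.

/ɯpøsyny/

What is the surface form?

[ɯposunu]

/ø/ harmonizes with /ɯ/ ([+back]) → [o]
/y/ harmonizes with /ɯ/ ([+back]) → [u]
/y/ harmonizes with /ɯ/ ([+back]) → [u]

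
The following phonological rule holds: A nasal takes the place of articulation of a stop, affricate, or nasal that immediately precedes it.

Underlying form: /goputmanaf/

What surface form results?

[goputnanaf]

/m/ after /t/ (alveolar) → [n]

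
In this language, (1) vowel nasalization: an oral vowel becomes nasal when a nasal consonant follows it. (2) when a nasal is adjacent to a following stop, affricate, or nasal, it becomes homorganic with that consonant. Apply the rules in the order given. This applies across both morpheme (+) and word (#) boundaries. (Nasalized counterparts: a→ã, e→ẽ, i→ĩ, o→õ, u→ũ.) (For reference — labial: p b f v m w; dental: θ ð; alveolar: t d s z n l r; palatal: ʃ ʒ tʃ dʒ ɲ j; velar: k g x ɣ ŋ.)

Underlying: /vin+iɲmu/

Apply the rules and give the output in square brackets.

[vĩn+ĩmmu]

Rule 1: /i/ before nasal /n/ → [ĩ]
Rule 1: /i/ before nasal /ɲ/ → [ĩ]
After rule 1: vĩn+ĩɲmu
Rule 2: /ɲ/ before /m/ (labial) → [m]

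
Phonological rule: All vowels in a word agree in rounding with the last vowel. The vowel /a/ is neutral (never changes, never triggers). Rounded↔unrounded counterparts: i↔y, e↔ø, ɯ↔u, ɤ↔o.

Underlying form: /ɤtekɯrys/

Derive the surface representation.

[otøkurys]

/ɤ/ harmonizes with /y/ ([+round]) → [o]
/e/ harmonizes with /y/ ([+round]) → [ø]
/ɯ/ harmonizes with /y/ ([+round]) → [u]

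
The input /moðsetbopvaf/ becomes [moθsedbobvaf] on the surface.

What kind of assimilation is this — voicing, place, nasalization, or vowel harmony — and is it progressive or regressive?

/ð/→[θ] /t/→[d] /p/→[b].
Each target copies a feature from the following segment, so the direction is regressive.

voicing assimilation, regressive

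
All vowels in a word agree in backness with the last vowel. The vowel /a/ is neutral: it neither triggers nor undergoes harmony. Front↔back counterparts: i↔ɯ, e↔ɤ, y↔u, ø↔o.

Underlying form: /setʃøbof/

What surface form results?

/e/ harmonizes with /o/ ([+back]) → [ɤ]
/ø/ harmonizes with /o/ ([+back]) → [o]

[sɤtʃobof]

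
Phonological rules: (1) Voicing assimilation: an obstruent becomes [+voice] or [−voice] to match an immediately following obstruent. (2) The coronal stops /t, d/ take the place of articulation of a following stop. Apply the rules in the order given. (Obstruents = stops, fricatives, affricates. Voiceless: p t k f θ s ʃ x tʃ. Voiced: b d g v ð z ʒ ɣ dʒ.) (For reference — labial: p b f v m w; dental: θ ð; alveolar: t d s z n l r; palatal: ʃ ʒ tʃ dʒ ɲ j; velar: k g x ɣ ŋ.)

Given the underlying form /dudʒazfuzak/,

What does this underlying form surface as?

[dudʒasfuzak]

Rule 1: /z/ before /f/ (voiceless) → [s]
After rule 1: dudʒasfuzak
Rule 2: no segment meets the rule's conditions; no change.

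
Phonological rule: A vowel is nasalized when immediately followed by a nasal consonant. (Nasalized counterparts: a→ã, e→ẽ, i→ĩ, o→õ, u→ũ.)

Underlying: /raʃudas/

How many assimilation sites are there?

No segment meets the rule's conditions.

0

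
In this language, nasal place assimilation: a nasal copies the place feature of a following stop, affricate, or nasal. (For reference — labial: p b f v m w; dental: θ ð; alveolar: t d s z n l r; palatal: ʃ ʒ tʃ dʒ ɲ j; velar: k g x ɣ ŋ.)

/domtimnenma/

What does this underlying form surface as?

[dontinnemma]

/m/ before /t/ (alveolar) → [n]
/m/ before /n/ (alveolar) → [n]
/n/ before /m/ (labial) → [m]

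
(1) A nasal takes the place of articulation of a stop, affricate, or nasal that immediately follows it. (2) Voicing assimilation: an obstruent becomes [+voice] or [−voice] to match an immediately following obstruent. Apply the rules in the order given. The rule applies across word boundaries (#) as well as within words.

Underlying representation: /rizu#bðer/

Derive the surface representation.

[rizu#bðer]

Rule 1: no segment meets the rule's conditions; no change.
After rule 1: rizu#bðer
Rule 2: no segment meets the rule's conditions; no change.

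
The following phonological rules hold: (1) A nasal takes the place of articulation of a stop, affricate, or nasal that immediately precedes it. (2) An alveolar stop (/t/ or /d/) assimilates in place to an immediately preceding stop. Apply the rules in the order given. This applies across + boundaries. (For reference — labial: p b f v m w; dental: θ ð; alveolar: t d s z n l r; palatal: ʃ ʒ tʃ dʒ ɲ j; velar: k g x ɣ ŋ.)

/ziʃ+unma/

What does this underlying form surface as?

[ziʃ+unna]

Rule 1: /m/ after /n/ (alveolar) → [n]
After rule 1: ziʃ+unna
Rule 2: no segment meets the rule's conditions; no change.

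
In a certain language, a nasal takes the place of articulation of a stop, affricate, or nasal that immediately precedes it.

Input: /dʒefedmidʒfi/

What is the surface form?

[dʒefednidʒfi]

/m/ after /d/ (alveolar) → [n]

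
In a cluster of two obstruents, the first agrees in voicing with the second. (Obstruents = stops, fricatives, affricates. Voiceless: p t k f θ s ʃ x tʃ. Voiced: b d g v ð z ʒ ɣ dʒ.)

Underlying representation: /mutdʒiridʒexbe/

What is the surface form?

[muddʒiridʒeɣbe]

/t/ before /dʒ/ (voiced) → [d]
/x/ before /b/ (voiced) → [ɣ]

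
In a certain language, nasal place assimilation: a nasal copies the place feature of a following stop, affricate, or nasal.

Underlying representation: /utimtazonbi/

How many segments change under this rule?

/m/ before /t/ (alveolar) → [n]
/n/ before /b/ (labial) → [m]
2 segments change.

2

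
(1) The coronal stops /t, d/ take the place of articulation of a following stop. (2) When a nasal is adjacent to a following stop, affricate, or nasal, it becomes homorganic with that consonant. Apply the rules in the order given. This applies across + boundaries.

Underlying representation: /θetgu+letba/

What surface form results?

[θekgu+lepba]

Rule 1: /t/ before /g/ (velar) → [k]
Rule 1: /t/ before /b/ (labial) → [p]
After rule 1: θekgu+lepba
Rule 2: no segment meets the rule's conditions; no change.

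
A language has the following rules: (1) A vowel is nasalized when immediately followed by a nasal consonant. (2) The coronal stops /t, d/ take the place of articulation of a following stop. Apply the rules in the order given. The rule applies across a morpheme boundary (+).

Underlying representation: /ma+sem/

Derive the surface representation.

[ma+sẽm]

Rule 1: /e/ before nasal /m/ → [ẽ]
After rule 1: ma+sẽm
Rule 2: no segment meets the rule's conditions; no change.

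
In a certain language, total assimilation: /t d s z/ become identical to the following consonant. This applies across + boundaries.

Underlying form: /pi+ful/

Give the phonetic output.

no segment meets the rule's conditions; no change.

[pi+ful]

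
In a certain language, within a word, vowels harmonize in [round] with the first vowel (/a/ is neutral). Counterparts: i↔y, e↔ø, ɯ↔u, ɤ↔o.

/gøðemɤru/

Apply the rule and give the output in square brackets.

/e/ harmonizes with /ø/ ([+round]) → [ø]
/ɤ/ harmonizes with /ø/ ([+round]) → [o]

[gøðømoru]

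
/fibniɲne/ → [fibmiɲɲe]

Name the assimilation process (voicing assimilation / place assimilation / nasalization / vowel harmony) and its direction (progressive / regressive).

/n/→[m] /n/→[ɲ].
Each target copies a feature from the preceding segment, so the direction is progressive.

place assimilation, progressive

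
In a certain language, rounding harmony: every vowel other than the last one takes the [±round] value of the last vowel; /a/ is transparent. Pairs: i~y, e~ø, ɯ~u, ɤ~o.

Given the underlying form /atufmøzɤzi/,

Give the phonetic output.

/u/ harmonizes with /i/ ([-round]) → [ɯ]
/ø/ harmonizes with /i/ ([-round]) → [e]

[atɯfmezɤzi]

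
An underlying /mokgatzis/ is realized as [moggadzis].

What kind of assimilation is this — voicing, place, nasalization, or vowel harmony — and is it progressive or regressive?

voicing assimilation, regressive

/k/→[g] /t/→[d].
Each target copies a feature from the following segment, so the direction is regressive.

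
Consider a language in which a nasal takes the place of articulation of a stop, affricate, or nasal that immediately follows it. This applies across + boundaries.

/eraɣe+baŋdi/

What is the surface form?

/ŋ/ before /d/ (alveolar) → [n]

[eraɣe+bandi]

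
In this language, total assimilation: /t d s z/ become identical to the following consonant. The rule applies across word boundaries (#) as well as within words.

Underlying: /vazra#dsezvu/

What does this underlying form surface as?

[varra#ssevvu]

/z/ before /r/ → [r] (total assimilation)
/d/ before /s/ → [s] (total assimilation)
/z/ before /v/ → [v] (total assimilation)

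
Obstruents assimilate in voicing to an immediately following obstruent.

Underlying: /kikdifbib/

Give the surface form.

/k/ before /d/ (voiced) → [g]
/f/ before /b/ (voiced) → [v]

[kigdivbib]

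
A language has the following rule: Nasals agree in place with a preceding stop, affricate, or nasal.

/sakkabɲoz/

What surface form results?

[sakkabmoz]

/ɲ/ after /b/ (labial) → [m]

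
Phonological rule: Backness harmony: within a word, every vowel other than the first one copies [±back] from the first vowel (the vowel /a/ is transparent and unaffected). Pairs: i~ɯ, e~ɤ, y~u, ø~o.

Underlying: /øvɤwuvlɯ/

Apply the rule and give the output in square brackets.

[øvewyvli]

/ɤ/ harmonizes with /ø/ ([-back]) → [e]
/u/ harmonizes with /ø/ ([-back]) → [y]
/ɯ/ harmonizes with /ø/ ([-back]) → [i]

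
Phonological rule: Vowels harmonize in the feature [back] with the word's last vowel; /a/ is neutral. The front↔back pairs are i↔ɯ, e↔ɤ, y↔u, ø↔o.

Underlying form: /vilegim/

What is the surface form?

[vilegim]

no segment meets the rule's conditions; no change.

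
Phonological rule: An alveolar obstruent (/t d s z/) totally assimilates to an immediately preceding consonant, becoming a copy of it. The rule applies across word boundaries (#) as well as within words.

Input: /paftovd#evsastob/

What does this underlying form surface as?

/t/ after /f/ → [f] (total assimilation)
/d/ after /v/ → [v] (total assimilation)
/s/ after /v/ → [v] (total assimilation)
/t/ after /s/ → [s] (total assimilation)

[paffovv#evvassob]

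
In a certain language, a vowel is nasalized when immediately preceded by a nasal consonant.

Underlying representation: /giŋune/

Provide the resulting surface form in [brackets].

[giŋũnẽ]

/u/ after nasal /ŋ/ → [ũ]
/e/ after nasal /n/ → [ẽ]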